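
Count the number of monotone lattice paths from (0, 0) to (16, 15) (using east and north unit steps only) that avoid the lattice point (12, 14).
Number of paths = 252251695

Total paths from (0, 0) to (16, 15): C(31, 16) = 300540195. Paths through (12, 14): (paths (0, 0) → (12, 14)) × (paths (12, 14) → (16, 15)) = C(26, 12) · C(5, 4) = 9657700 · 5 = 48288500. Avoidance count = 300540195 − 48288500 = 252251695.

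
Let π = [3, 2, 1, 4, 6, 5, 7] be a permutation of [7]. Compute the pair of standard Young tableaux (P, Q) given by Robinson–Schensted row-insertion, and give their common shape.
P = [1, 4, 5, 7] / [2, 6] / [3];  Q = [1, 4, 5, 7] / [2, 6] / [3];  common shape = (4, 2, 1)

Row-insert the values π_1, π_2, … into P one at a time, bumping the leftmost entry strictly greater than the inserted value down to the next row. The recording tableau Q records, in position (i, j), the step at which that cell was added to P.
  Insert 3 (step 1): P = [3];  Q = [1]
  Insert 2 (step 2): P = [2] / [3];  Q = [1] / [2]
  Insert 1 (step 3): P = [1] / [2] / [3];  Q = [1] / [2] / [3]
  Insert 4 (step 4): P = [1, 4] / [2] / [3];  Q = [1, 4] / [2] / [3]
  Insert 6 (step 5): P = [1, 4, 6] / [2] / [3];  Q = [1, 4, 5] / [2] / [3]
  Insert 5 (step 6): P = [1, 4, 5] / [2, 6] / [3];  Q = [1, 4, 5] / [2, 6] / [3]
  Insert 7 (step 7): P = [1, 4, 5, 7] / [2, 6] / [3];  Q = [1, 4, 5, 7] / [2, 6] / [3]
Final shape: (4, 2, 1).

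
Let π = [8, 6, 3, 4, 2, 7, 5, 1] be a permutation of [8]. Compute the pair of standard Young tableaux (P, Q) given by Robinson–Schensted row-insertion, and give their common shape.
P = [1, 4, 5] / [2, 7] / [3] / [6] / [8];  Q = [1, 4, 6] / [2, 7] / [3] / [5] / [8];  common shape = (3, 2, 1, 1, 1)

Row-insert the values π_1, π_2, … into P one at a time, bumping the leftmost entry strictly greater than the inserted value down to the next row. The recording tableau Q records, in position (i, j), the step at which that cell was added to P.
  Insert 8 (step 1): P = [8];  Q = [1]
  Insert 6 (step 2): P = [6] / [8];  Q = [1] / [2]
  Insert 3 (step 3): P = [3] / [6] / [8];  Q = [1] / [2] / [3]
  Insert 4 (step 4): P = [3, 4] / [6] / [8];  Q = [1, 4] / [2] / [3]
  Insert 2 (step 5): P = [2, 4] / [3] / [6] / [8];  Q = [1, 4] / [2] / [3] / [5]
  Insert 7 (step 6): P = [2, 4, 7] / [3] / [6] / [8];  Q = [1, 4, 6] / [2] / [3] / [5]
  Insert 5 (step 7): P = [2, 4, 5] / [3, 7] / [6] / [8];  Q = [1, 4, 6] / [2, 7] / [3] / [5]
  Insert 1 (step 8): P = [1, 4, 5] / [2, 7] / [3] / [6] / [8];  Q = [1, 4, 6] / [2, 7] / [3] / [5] / [8]
Final shape: (3, 2, 1, 1, 1).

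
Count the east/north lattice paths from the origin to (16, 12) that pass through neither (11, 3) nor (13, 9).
Number of paths = 19948467

Inclusion–exclusion. Total paths: C(28, 16) = 30421755. Through P₁: C(14, 11)·C(14, 5) = 728728. Through P₂: C(22, 13)·C(6, 3) = 9948400. Since P₁ is strictly southwest of P₂, a monotone path through both must visit P₁ then P₂; paths through both = C(14, 11)·C(8, 2)·C(6, 3) = 203840. Avoid both = 30421755 − 728728 − 9948400 + 203840 = 19948467.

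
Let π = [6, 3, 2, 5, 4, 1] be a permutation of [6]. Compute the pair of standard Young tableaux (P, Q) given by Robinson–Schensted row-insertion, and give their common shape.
P = [1, 4] / [2, 5] / [3] / [6];  Q = [1, 4] / [2, 5] / [3] / [6];  common shape = (2, 2, 1, 1)

Row-insert the values π_1, π_2, … into P one at a time, bumping the leftmost entry strictly greater than the inserted value down to the next row. The recording tableau Q records, in position (i, j), the step at which that cell was added to P.
  Insert 6 (step 1): P = [6];  Q = [1]
  Insert 3 (step 2): P = [3] / [6];  Q = [1] / [2]
  Insert 2 (step 3): P = [2] / [3] / [6];  Q = [1] / [2] / [3]
  Insert 5 (step 4): P = [2, 5] / [3] / [6];  Q = [1, 4] / [2] / [3]
  Insert 4 (step 5): P = [2, 4] / [3, 5] / [6];  Q = [1, 4] / [2, 5] / [3]
  Insert 1 (step 6): P = [1, 4] / [2, 5] / [3] / [6];  Q = [1, 4] / [2, 5] / [3] / [6]
Final shape: (2, 2, 1, 1).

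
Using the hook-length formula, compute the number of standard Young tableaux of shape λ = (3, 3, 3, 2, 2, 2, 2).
# SYT of shape (3, 3, 3, 2, 2, 2, 2) = 121550

Hook-length formula: f^λ = n! / Π hook(c), product over all cells c of the Young diagram. For λ = (3, 3, 3, 2, 2, 2, 2), n = 17 boxes. Hook lengths by row (left-to-right, top-to-bottom): [9, 8, 3]; [8, 7, 2]; [7, 6, 1]; [5, 4]; [4, 3]; [3, 2]; [2, 1]. Product of hooks = 2926264320. So f^λ = 17! / 2926264320 = 355687428096000 / 2926264320 = 121550.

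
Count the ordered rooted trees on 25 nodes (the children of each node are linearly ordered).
C_24 = 1289904147324

These ordered rooted trees are counted by the Catalan number C_n = (1/(n + 1)) · C(2n, n). For n = 24: C_24 = (1/25) · C(48, 24) = 32247603683100/25 = 1289904147324.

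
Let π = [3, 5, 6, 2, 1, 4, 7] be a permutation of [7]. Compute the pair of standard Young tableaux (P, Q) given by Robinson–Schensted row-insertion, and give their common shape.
P = [1, 4, 6, 7] / [2, 5] / [3];  Q = [1, 2, 3, 7] / [4, 6] / [5];  common shape = (4, 2, 1)

Row-insert the values π_1, π_2, … into P one at a time, bumping the leftmost entry strictly greater than the inserted value down to the next row. The recording tableau Q records, in position (i, j), the step at which that cell was added to P.
  Insert 3 (step 1): P = [3];  Q = [1]
  Insert 5 (step 2): P = [3, 5];  Q = [1, 2]
  Insert 6 (step 3): P = [3, 5, 6];  Q = [1, 2, 3]
  Insert 2 (step 4): P = [2, 5, 6] / [3];  Q = [1, 2, 3] / [4]
  Insert 1 (step 5): P = [1, 5, 6] / [2] / [3];  Q = [1, 2, 3] / [4] / [5]
  Insert 4 (step 6): P = [1, 4, 6] / [2, 5] / [3];  Q = [1, 2, 3] / [4, 6] / [5]
  Insert 7 (step 7): P = [1, 4, 6, 7] / [2, 5] / [3];  Q = [1, 2, 3, 7] / [4, 6] / [5]
Final shape: (4, 2, 1).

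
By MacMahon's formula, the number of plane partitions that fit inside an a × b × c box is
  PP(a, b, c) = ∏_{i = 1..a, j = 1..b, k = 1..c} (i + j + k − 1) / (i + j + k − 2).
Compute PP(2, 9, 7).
PP(2, 9, 7) = 27810640

Evaluate the triple product over i = 1..2, j = 1..9, k = 1..7. The factors are (2/1) · (3/2) · (4/3) · (5/4) · (6/5) · (7/6) · (8/7) · (3/2) · … (126 factors total). The numerators and denominators telescope so the product is an integer; carrying out the multiplication exactly gives PP(2, 9, 7) = 27810640.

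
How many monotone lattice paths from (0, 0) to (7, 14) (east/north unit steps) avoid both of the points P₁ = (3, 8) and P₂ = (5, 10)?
Number of paths = 51435

Inclusion–exclusion. Total paths: C(21, 7) = 116280. Through P₁: C(11, 3)·C(10, 4) = 34650. Through P₂: C(15, 5)·C(6, 2) = 45045. Since P₁ is strictly southwest of P₂, a monotone path through both must visit P₁ then P₂; paths through both = C(11, 3)·C(4, 2)·C(6, 2) = 14850. Avoid both = 116280 − 34650 − 45045 + 14850 = 51435.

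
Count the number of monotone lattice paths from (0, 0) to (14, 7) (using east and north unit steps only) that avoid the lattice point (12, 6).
Number of paths = 60588

Total paths from (0, 0) to (14, 7): C(21, 14) = 116280. Paths through (12, 6): (paths (0, 0) → (12, 6)) × (paths (12, 6) → (14, 7)) = C(18, 12) · C(3, 2) = 18564 · 3 = 55692. Avoidance count = 116280 − 55692 = 60588.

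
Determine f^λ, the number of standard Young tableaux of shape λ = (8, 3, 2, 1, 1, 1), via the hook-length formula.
# SYT of shape (8, 3, 2, 1, 1, 1) = 337920

Hook-length formula: f^λ = n! / Π hook(c), product over all cells c of the Young diagram. For λ = (8, 3, 2, 1, 1, 1), n = 16 boxes. Hook lengths by row (left-to-right, top-to-bottom): [13, 9, 7, 5, 4, 3, 2, 1]; [7, 3, 1]; [5, 1]; [3]; [2]; [1]. Product of hooks = 61916400. So f^λ = 16! / 61916400 = 20922789888000 / 61916400 = 337920.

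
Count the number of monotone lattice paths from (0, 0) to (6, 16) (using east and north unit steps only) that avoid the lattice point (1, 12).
Number of paths = 72975

Total paths from (0, 0) to (6, 16): C(22, 6) = 74613. Paths through (1, 12): (paths (0, 0) → (1, 12)) × (paths (1, 12) → (6, 16)) = C(13, 1) · C(9, 5) = 13 · 126 = 1638. Avoidance count = 74613 − 1638 = 72975.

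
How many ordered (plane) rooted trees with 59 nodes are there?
C_58 = 104088460289122304033498318812080

These ordered rooted trees are counted by the Catalan number C_n = (1/(n + 1)) · C(2n, n). For n = 58: C_58 = (1/59) · C(116, 58) = 6141219157058215937976400809912720/59 = 104088460289122304033498318812080.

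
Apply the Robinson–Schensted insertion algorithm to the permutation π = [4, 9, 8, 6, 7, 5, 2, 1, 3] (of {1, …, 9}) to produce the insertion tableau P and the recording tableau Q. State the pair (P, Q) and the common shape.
P = [1, 3, 7] / [2, 5] / [4] / [6] / [8] / [9];  Q = [1, 2, 5] / [3, 9] / [4] / [6] / [7] / [8];  common shape = (3, 2, 1, 1, 1, 1)

Row-insert the values π_1, π_2, … into P one at a time, bumping the leftmost entry strictly greater than the inserted value down to the next row. The recording tableau Q records, in position (i, j), the step at which that cell was added to P.
  Insert 4 (step 1): P = [4];  Q = [1]
  Insert 9 (step 2): P = [4, 9];  Q = [1, 2]
  Insert 8 (step 3): P = [4, 8] / [9];  Q = [1, 2] / [3]
  Insert 6 (step 4): P = [4, 6] / [8] / [9];  Q = [1, 2] / [3] / [4]
  Insert 7 (step 5): P = [4, 6, 7] / [8] / [9];  Q = [1, 2, 5] / [3] / [4]
  Insert 5 (step 6): P = [4, 5, 7] / [6] / [8] / [9];  Q = [1, 2, 5] / [3] / [4] / [6]
  Insert 2 (step 7): P = [2, 5, 7] / [4] / [6] / [8] / [9];  Q = [1, 2, 5] / [3] / [4] / [6] / [7]
  Insert 1 (step 8): P = [1, 5, 7] / [2] / [4] / [6] / [8] / [9];  Q = [1, 2, 5] / [3] / [4] / [6] / [7] / [8]
  Insert 3 (step 9): P = [1, 3, 7] / [2, 5] / [4] / [6] / [8] / [9];  Q = [1, 2, 5] / [3, 9] / [4] / [6] / [7] / [8]
Final shape: (3, 2, 1, 1, 1, 1).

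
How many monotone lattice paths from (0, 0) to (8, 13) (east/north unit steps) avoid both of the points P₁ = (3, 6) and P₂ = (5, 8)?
Number of paths = 93114

Inclusion–exclusion. Total paths: C(21, 8) = 203490. Through P₁: C(9, 3)·C(12, 5) = 66528. Through P₂: C(13, 5)·C(8, 3) = 72072. Since P₁ is strictly southwest of P₂, a monotone path through both must visit P₁ then P₂; paths through both = C(9, 3)·C(4, 2)·C(8, 3) = 28224. Avoid both = 203490 − 66528 − 72072 + 28224 = 93114.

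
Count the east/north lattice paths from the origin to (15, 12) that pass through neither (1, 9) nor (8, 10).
Number of paths = 15804652

Inclusion–exclusion. Total paths: C(27, 15) = 17383860. Through P₁: C(10, 1)·C(17, 14) = 6800. Through P₂: C(18, 8)·C(9, 7) = 1575288. Since P₁ is strictly southwest of P₂, a monotone path through both must visit P₁ then P₂; paths through both = C(10, 1)·C(8, 7)·C(9, 7) = 2880. Avoid both = 17383860 − 6800 − 1575288 + 2880 = 15804652.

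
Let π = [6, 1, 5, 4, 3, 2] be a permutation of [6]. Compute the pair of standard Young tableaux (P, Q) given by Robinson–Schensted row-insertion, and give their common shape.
P = [1, 2] / [3] / [4] / [5] / [6];  Q = [1, 3] / [2] / [4] / [5] / [6];  common shape = (2, 1, 1, 1, 1)

Row-insert the values π_1, π_2, … into P one at a time, bumping the leftmost entry strictly greater than the inserted value down to the next row. The recording tableau Q records, in position (i, j), the step at which that cell was added to P.
  Insert 6 (step 1): P = [6];  Q = [1]
  Insert 1 (step 2): P = [1] / [6];  Q = [1] / [2]
  Insert 5 (step 3): P = [1, 5] / [6];  Q = [1, 3] / [2]
  Insert 4 (step 4): P = [1, 4] / [5] / [6];  Q = [1, 3] / [2] / [4]
  Insert 3 (step 5): P = [1, 3] / [4] / [5] / [6];  Q = [1, 3] / [2] / [4] / [5]
  Insert 2 (step 6): P = [1, 2] / [3] / [4] / [5] / [6];  Q = [1, 3] / [2] / [4] / [5] / [6]
Final shape: (2, 1, 1, 1, 1).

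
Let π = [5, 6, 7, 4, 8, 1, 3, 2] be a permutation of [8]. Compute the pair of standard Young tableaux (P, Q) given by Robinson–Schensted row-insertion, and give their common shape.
P = [1, 2, 7, 8] / [3, 6] / [4] / [5];  Q = [1, 2, 3, 5] / [4, 7] / [6] / [8];  common shape = (4, 2, 1, 1)

Row-insert the values π_1, π_2, … into P one at a time, bumping the leftmost entry strictly greater than the inserted value down to the next row. The recording tableau Q records, in position (i, j), the step at which that cell was added to P.
  Insert 5 (step 1): P = [5];  Q = [1]
  Insert 6 (step 2): P = [5, 6];  Q = [1, 2]
  Insert 7 (step 3): P = [5, 6, 7];  Q = [1, 2, 3]
  Insert 4 (step 4): P = [4, 6, 7] / [5];  Q = [1, 2, 3] / [4]
  Insert 8 (step 5): P = [4, 6, 7, 8] / [5];  Q = [1, 2, 3, 5] / [4]
  Insert 1 (step 6): P = [1, 6, 7, 8] / [4] / [5];  Q = [1, 2, 3, 5] / [4] / [6]
  Insert 3 (step 7): P = [1, 3, 7, 8] / [4, 6] / [5];  Q = [1, 2, 3, 5] / [4, 7] / [6]
  Insert 2 (step 8): P = [1, 2, 7, 8] / [3, 6] / [4] / [5];  Q = [1, 2, 3, 5] / [4, 7] / [6] / [8]
Final shape: (4, 2, 1, 1).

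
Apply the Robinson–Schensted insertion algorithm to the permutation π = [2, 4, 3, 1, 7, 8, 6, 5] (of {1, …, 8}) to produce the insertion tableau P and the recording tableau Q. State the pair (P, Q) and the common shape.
P = [1, 3, 5, 8] / [2, 6] / [4, 7];  Q = [1, 2, 5, 6] / [3, 7] / [4, 8];  common shape = (4, 2, 2)

Row-insert the values π_1, π_2, … into P one at a time, bumping the leftmost entry strictly greater than the inserted value down to the next row. The recording tableau Q records, in position (i, j), the step at which that cell was added to P.
  Insert 2 (step 1): P = [2];  Q = [1]
  Insert 4 (step 2): P = [2, 4];  Q = [1, 2]
  Insert 3 (step 3): P = [2, 3] / [4];  Q = [1, 2] / [3]
  Insert 1 (step 4): P = [1, 3] / [2] / [4];  Q = [1, 2] / [3] / [4]
  Insert 7 (step 5): P = [1, 3, 7] / [2] / [4];  Q = [1, 2, 5] / [3] / [4]
  Insert 8 (step 6): P = [1, 3, 7, 8] / [2] / [4];  Q = [1, 2, 5, 6] / [3] / [4]
  Insert 6 (step 7): P = [1, 3, 6, 8] / [2, 7] / [4];  Q = [1, 2, 5, 6] / [3, 7] / [4]
  Insert 5 (step 8): P = [1, 3, 5, 8] / [2, 6] / [4, 7];  Q = [1, 2, 5, 6] / [3, 7] / [4, 8]
Final shape: (4, 2, 2).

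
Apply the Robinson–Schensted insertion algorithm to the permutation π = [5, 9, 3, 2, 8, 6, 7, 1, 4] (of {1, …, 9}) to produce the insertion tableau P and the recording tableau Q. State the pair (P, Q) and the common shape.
P = [1, 4, 7] / [2, 6] / [3, 8] / [5, 9];  Q = [1, 2, 7] / [3, 5] / [4, 6] / [8, 9];  common shape = (3, 2, 2, 2)

Row-insert the values π_1, π_2, … into P one at a time, bumping the leftmost entry strictly greater than the inserted value down to the next row. The recording tableau Q records, in position (i, j), the step at which that cell was added to P.
  Insert 5 (step 1): P = [5];  Q = [1]
  Insert 9 (step 2): P = [5, 9];  Q = [1, 2]
  Insert 3 (step 3): P = [3, 9] / [5];  Q = [1, 2] / [3]
  Insert 2 (step 4): P = [2, 9] / [3] / [5];  Q = [1, 2] / [3] / [4]
  Insert 8 (step 5): P = [2, 8] / [3, 9] / [5];  Q = [1, 2] / [3, 5] / [4]
  Insert 6 (step 6): P = [2, 6] / [3, 8] / [5, 9];  Q = [1, 2] / [3, 5] / [4, 6]
  Insert 7 (step 7): P = [2, 6, 7] / [3, 8] / [5, 9];  Q = [1, 2, 7] / [3, 5] / [4, 6]
  Insert 1 (step 8): P = [1, 6, 7] / [2, 8] / [3, 9] / [5];  Q = [1, 2, 7] / [3, 5] / [4, 6] / [8]
  Insert 4 (step 9): P = [1, 4, 7] / [2, 6] / [3, 8] / [5, 9];  Q = [1, 2, 7] / [3, 5] / [4, 6] / [8, 9]
Final shape: (3, 2, 2, 2).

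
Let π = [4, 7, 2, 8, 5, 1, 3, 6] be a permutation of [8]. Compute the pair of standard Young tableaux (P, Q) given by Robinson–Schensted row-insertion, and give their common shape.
P = [1, 3, 6] / [2, 5, 8] / [4, 7];  Q = [1, 2, 4] / [3, 5, 8] / [6, 7];  common shape = (3, 3, 2)

Row-insert the values π_1, π_2, … into P one at a time, bumping the leftmost entry strictly greater than the inserted value down to the next row. The recording tableau Q records, in position (i, j), the step at which that cell was added to P.
  Insert 4 (step 1): P = [4];  Q = [1]
  Insert 7 (step 2): P = [4, 7];  Q = [1, 2]
  Insert 2 (step 3): P = [2, 7] / [4];  Q = [1, 2] / [3]
  Insert 8 (step 4): P = [2, 7, 8] / [4];  Q = [1, 2, 4] / [3]
  Insert 5 (step 5): P = [2, 5, 8] / [4, 7];  Q = [1, 2, 4] / [3, 5]
  Insert 1 (step 6): P = [1, 5, 8] / [2, 7] / [4];  Q = [1, 2, 4] / [3, 5] / [6]
  Insert 3 (step 7): P = [1, 3, 8] / [2, 5] / [4, 7];  Q = [1, 2, 4] / [3, 5] / [6, 7]
  Insert 6 (step 8): P = [1, 3, 6] / [2, 5, 8] / [4, 7];  Q = [1, 2, 4] / [3, 5, 8] / [6, 7]
Final shape: (3, 3, 2).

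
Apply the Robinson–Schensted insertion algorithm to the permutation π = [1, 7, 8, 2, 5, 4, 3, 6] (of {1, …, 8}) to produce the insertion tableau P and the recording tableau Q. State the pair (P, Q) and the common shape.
P = [1, 2, 3, 6] / [4, 8] / [5] / [7];  Q = [1, 2, 3, 8] / [4, 5] / [6] / [7];  common shape = (4, 2, 1, 1)

Row-insert the values π_1, π_2, … into P one at a time, bumping the leftmost entry strictly greater than the inserted value down to the next row. The recording tableau Q records, in position (i, j), the step at which that cell was added to P.
  Insert 1 (step 1): P = [1];  Q = [1]
  Insert 7 (step 2): P = [1, 7];  Q = [1, 2]
  Insert 8 (step 3): P = [1, 7, 8];  Q = [1, 2, 3]
  Insert 2 (step 4): P = [1, 2, 8] / [7];  Q = [1, 2, 3] / [4]
  Insert 5 (step 5): P = [1, 2, 5] / [7, 8];  Q = [1, 2, 3] / [4, 5]
  Insert 4 (step 6): P = [1, 2, 4] / [5, 8] / [7];  Q = [1, 2, 3] / [4, 5] / [6]
  Insert 3 (step 7): P = [1, 2, 3] / [4, 8] / [5] / [7];  Q = [1, 2, 3] / [4, 5] / [6] / [7]
  Insert 6 (step 8): P = [1, 2, 3, 6] / [4, 8] / [5] / [7];  Q = [1, 2, 3, 8] / [4, 5] / [6] / [7]
Final shape: (4, 2, 1, 1).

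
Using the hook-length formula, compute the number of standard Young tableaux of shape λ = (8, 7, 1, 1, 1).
# SYT of shape (8, 7, 1, 1, 1) = 612612

Hook-length formula: f^λ = n! / Π hook(c), product over all cells c of the Young diagram. For λ = (8, 7, 1, 1, 1), n = 18 boxes. Hook lengths by row (left-to-right, top-to-bottom): [12, 8, 7, 6, 5, 4, 3, 1]; [10, 6, 5, 4, 3, 2, 1]; [3]; [2]; [1]. Product of hooks = 10450944000. So f^λ = 18! / 10450944000 = 6402373705728000 / 10450944000 = 612612.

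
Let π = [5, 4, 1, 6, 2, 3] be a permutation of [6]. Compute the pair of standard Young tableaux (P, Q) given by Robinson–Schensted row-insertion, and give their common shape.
P = [1, 2, 3] / [4, 6] / [5];  Q = [1, 4, 6] / [2, 5] / [3];  common shape = (3, 2, 1)

Row-insert the values π_1, π_2, … into P one at a time, bumping the leftmost entry strictly greater than the inserted value down to the next row. The recording tableau Q records, in position (i, j), the step at which that cell was added to P.
  Insert 5 (step 1): P = [5];  Q = [1]
  Insert 4 (step 2): P = [4] / [5];  Q = [1] / [2]
  Insert 1 (step 3): P = [1] / [4] / [5];  Q = [1] / [2] / [3]
  Insert 6 (step 4): P = [1, 6] / [4] / [5];  Q = [1, 4] / [2] / [3]
  Insert 2 (step 5): P = [1, 2] / [4, 6] / [5];  Q = [1, 4] / [2, 5] / [3]
  Insert 3 (step 6): P = [1, 2, 3] / [4, 6] / [5];  Q = [1, 4, 6] / [2, 5] / [3]
Final shape: (3, 2, 1).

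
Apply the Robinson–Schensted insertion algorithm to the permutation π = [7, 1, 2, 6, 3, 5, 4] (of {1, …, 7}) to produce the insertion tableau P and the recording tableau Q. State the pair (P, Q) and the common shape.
P = [1, 2, 3, 4] / [5] / [6] / [7];  Q = [1, 3, 4, 6] / [2] / [5] / [7];  common shape = (4, 1, 1, 1)

Row-insert the values π_1, π_2, … into P one at a time, bumping the leftmost entry strictly greater than the inserted value down to the next row. The recording tableau Q records, in position (i, j), the step at which that cell was added to P.
  Insert 7 (step 1): P = [7];  Q = [1]
  Insert 1 (step 2): P = [1] / [7];  Q = [1] / [2]
  Insert 2 (step 3): P = [1, 2] / [7];  Q = [1, 3] / [2]
  Insert 6 (step 4): P = [1, 2, 6] / [7];  Q = [1, 3, 4] / [2]
  Insert 3 (step 5): P = [1, 2, 3] / [6] / [7];  Q = [1, 3, 4] / [2] / [5]
  Insert 5 (step 6): P = [1, 2, 3, 5] / [6] / [7];  Q = [1, 3, 4, 6] / [2] / [5]
  Insert 4 (step 7): P = [1, 2, 3, 4] / [5] / [6] / [7];  Q = [1, 3, 4, 6] / [2] / [5] / [7]
Final shape: (4, 1, 1, 1).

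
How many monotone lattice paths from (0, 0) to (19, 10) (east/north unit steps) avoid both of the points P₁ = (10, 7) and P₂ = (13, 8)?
Number of paths = 12231906

Inclusion–exclusion. Total paths: C(29, 19) = 20030010. Through P₁: C(17, 10)·C(12, 9) = 4278560. Through P₂: C(21, 13)·C(8, 6) = 5697720. Since P₁ is strictly southwest of P₂, a monotone path through both must visit P₁ then P₂; paths through both = C(17, 10)·C(4, 3)·C(8, 6) = 2178176. Avoid both = 20030010 − 4278560 − 5697720 + 2178176 = 12231906.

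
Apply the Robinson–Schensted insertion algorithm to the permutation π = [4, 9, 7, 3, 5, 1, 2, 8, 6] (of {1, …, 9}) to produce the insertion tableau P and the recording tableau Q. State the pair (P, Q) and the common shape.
P = [1, 2, 6] / [3, 5, 8] / [4, 7] / [9];  Q = [1, 2, 8] / [3, 5, 9] / [4, 7] / [6];  common shape = (3, 3, 2, 1)

Row-insert the values π_1, π_2, … into P one at a time, bumping the leftmost entry strictly greater than the inserted value down to the next row. The recording tableau Q records, in position (i, j), the step at which that cell was added to P.
  Insert 4 (step 1): P = [4];  Q = [1]
  Insert 9 (step 2): P = [4, 9];  Q = [1, 2]
  Insert 7 (step 3): P = [4, 7] / [9];  Q = [1, 2] / [3]
  Insert 3 (step 4): P = [3, 7] / [4] / [9];  Q = [1, 2] / [3] / [4]
  Insert 5 (step 5): P = [3, 5] / [4, 7] / [9];  Q = [1, 2] / [3, 5] / [4]
  Insert 1 (step 6): P = [1, 5] / [3, 7] / [4] / [9];  Q = [1, 2] / [3, 5] / [4] / [6]
  Insert 2 (step 7): P = [1, 2] / [3, 5] / [4, 7] / [9];  Q = [1, 2] / [3, 5] / [4, 7] / [6]
  Insert 8 (step 8): P = [1, 2, 8] / [3, 5] / [4, 7] / [9];  Q = [1, 2, 8] / [3, 5] / [4, 7] / [6]
  Insert 6 (step 9): P = [1, 2, 6] / [3, 5, 8] / [4, 7] / [9];  Q = [1, 2, 8] / [3, 5, 9] / [4, 7] / [6]
Final shape: (3, 3, 2, 1).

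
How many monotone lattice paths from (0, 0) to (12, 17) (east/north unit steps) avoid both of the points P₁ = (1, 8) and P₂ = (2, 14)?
Number of paths = 50367993

Inclusion–exclusion. Total paths: C(29, 12) = 51895935. Through P₁: C(9, 1)·C(20, 11) = 1511640. Through P₂: C(16, 2)·C(13, 10) = 34320. Since P₁ is strictly southwest of P₂, a monotone path through both must visit P₁ then P₂; paths through both = C(9, 1)·C(7, 1)·C(13, 10) = 18018. Avoid both = 51895935 − 1511640 − 34320 + 18018 = 50367993.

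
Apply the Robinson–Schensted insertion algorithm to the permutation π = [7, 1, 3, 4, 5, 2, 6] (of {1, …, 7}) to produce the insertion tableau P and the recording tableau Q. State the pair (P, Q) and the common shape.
P = [1, 2, 4, 5, 6] / [3] / [7];  Q = [1, 3, 4, 5, 7] / [2] / [6];  common shape = (5, 1, 1)

Row-insert the values π_1, π_2, … into P one at a time, bumping the leftmost entry strictly greater than the inserted value down to the next row. The recording tableau Q records, in position (i, j), the step at which that cell was added to P.
  Insert 7 (step 1): P = [7];  Q = [1]
  Insert 1 (step 2): P = [1] / [7];  Q = [1] / [2]
  Insert 3 (step 3): P = [1, 3] / [7];  Q = [1, 3] / [2]
  Insert 4 (step 4): P = [1, 3, 4] / [7];  Q = [1, 3, 4] / [2]
  Insert 5 (step 5): P = [1, 3, 4, 5] / [7];  Q = [1, 3, 4, 5] / [2]
  Insert 2 (step 6): P = [1, 2, 4, 5] / [3] / [7];  Q = [1, 3, 4, 5] / [2] / [6]
  Insert 6 (step 7): P = [1, 2, 4, 5, 6] / [3] / [7];  Q = [1, 3, 4, 5, 7] / [2] / [6]
Final shape: (5, 1, 1).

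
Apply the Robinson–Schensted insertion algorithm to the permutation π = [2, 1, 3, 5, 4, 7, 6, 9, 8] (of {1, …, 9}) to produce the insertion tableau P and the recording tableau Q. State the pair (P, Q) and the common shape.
P = [1, 3, 4, 6, 8] / [2, 5, 7, 9];  Q = [1, 3, 4, 6, 8] / [2, 5, 7, 9];  common shape = (5, 4)

Row-insert the values π_1, π_2, … into P one at a time, bumping the leftmost entry strictly greater than the inserted value down to the next row. The recording tableau Q records, in position (i, j), the step at which that cell was added to P.
  Insert 2 (step 1): P = [2];  Q = [1]
  Insert 1 (step 2): P = [1] / [2];  Q = [1] / [2]
  Insert 3 (step 3): P = [1, 3] / [2];  Q = [1, 3] / [2]
  Insert 5 (step 4): P = [1, 3, 5] / [2];  Q = [1, 3, 4] / [2]
  Insert 4 (step 5): P = [1, 3, 4] / [2, 5];  Q = [1, 3, 4] / [2, 5]
  Insert 7 (step 6): P = [1, 3, 4, 7] / [2, 5];  Q = [1, 3, 4, 6] / [2, 5]
  Insert 6 (step 7): P = [1, 3, 4, 6] / [2, 5, 7];  Q = [1, 3, 4, 6] / [2, 5, 7]
  Insert 9 (step 8): P = [1, 3, 4, 6, 9] / [2, 5, 7];  Q = [1, 3, 4, 6, 8] / [2, 5, 7]
  Insert 8 (step 9): P = [1, 3, 4, 6, 8] / [2, 5, 7, 9];  Q = [1, 3, 4, 6, 8] / [2, 5, 7, 9]
Final shape: (5, 4).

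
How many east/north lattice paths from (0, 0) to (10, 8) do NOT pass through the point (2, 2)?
Number of paths = 25740

Total paths from (0, 0) to (10, 8): C(18, 10) = 43758. Paths through (2, 2): (paths (0, 0) → (2, 2)) × (paths (2, 2) → (10, 8)) = C(4, 2) · C(14, 8) = 6 · 3003 = 18018. Avoidance count = 43758 − 18018 = 25740.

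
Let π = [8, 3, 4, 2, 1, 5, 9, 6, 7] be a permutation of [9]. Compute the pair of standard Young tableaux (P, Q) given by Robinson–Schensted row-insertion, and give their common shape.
P = [1, 4, 5, 6, 7] / [2, 9] / [3] / [8];  Q = [1, 3, 6, 7, 9] / [2, 8] / [4] / [5];  common shape = (5, 2, 1, 1)

Row-insert the values π_1, π_2, … into P one at a time, bumping the leftmost entry strictly greater than the inserted value down to the next row. The recording tableau Q records, in position (i, j), the step at which that cell was added to P.
  Insert 8 (step 1): P = [8];  Q = [1]
  Insert 3 (step 2): P = [3] / [8];  Q = [1] / [2]
  Insert 4 (step 3): P = [3, 4] / [8];  Q = [1, 3] / [2]
  Insert 2 (step 4): P = [2, 4] / [3] / [8];  Q = [1, 3] / [2] / [4]
  Insert 1 (step 5): P = [1, 4] / [2] / [3] / [8];  Q = [1, 3] / [2] / [4] / [5]
  Insert 5 (step 6): P = [1, 4, 5] / [2] / [3] / [8];  Q = [1, 3, 6] / [2] / [4] / [5]
  Insert 9 (step 7): P = [1, 4, 5, 9] / [2] / [3] / [8];  Q = [1, 3, 6, 7] / [2] / [4] / [5]
  Insert 6 (step 8): P = [1, 4, 5, 6] / [2, 9] / [3] / [8];  Q = [1, 3, 6, 7] / [2, 8] / [4] / [5]
  Insert 7 (step 9): P = [1, 4, 5, 6, 7] / [2, 9] / [3] / [8];  Q = [1, 3, 6, 7, 9] / [2, 8] / [4] / [5]
Final shape: (5, 2, 1, 1).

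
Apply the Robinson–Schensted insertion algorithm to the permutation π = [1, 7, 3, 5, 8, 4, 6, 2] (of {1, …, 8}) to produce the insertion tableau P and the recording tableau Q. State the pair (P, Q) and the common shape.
P = [1, 2, 4, 6] / [3, 8] / [5] / [7];  Q = [1, 2, 4, 5] / [3, 7] / [6] / [8];  common shape = (4, 2, 1, 1)

Row-insert the values π_1, π_2, … into P one at a time, bumping the leftmost entry strictly greater than the inserted value down to the next row. The recording tableau Q records, in position (i, j), the step at which that cell was added to P.
  Insert 1 (step 1): P = [1];  Q = [1]
  Insert 7 (step 2): P = [1, 7];  Q = [1, 2]
  Insert 3 (step 3): P = [1, 3] / [7];  Q = [1, 2] / [3]
  Insert 5 (step 4): P = [1, 3, 5] / [7];  Q = [1, 2, 4] / [3]
  Insert 8 (step 5): P = [1, 3, 5, 8] / [7];  Q = [1, 2, 4, 5] / [3]
  Insert 4 (step 6): P = [1, 3, 4, 8] / [5] / [7];  Q = [1, 2, 4, 5] / [3] / [6]
  Insert 6 (step 7): P = [1, 3, 4, 6] / [5, 8] / [7];  Q = [1, 2, 4, 5] / [3, 7] / [6]
  Insert 2 (step 8): P = [1, 2, 4, 6] / [3, 8] / [5] / [7];  Q = [1, 2, 4, 5] / [3, 7] / [6] / [8]
Final shape: (4, 2, 1, 1).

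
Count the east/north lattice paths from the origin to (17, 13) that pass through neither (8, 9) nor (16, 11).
Number of paths = 66546365

Inclusion–exclusion. Total paths: C(30, 17) = 119759850. Through P₁: C(17, 8)·C(13, 9) = 17381650. Through P₂: C(27, 16)·C(3, 1) = 39113685. Since P₁ is strictly southwest of P₂, a monotone path through both must visit P₁ then P₂; paths through both = C(17, 8)·C(10, 8)·C(3, 1) = 3281850. Avoid both = 119759850 − 17381650 − 39113685 + 3281850 = 66546365.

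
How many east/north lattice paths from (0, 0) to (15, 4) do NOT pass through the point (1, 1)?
Number of paths = 2516

Total paths from (0, 0) to (15, 4): C(19, 15) = 3876. Paths through (1, 1): (paths (0, 0) → (1, 1)) × (paths (1, 1) → (15, 4)) = C(2, 1) · C(17, 14) = 2 · 680 = 1360. Avoidance count = 3876 − 1360 = 2516.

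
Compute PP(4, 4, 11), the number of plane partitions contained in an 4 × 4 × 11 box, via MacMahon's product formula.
PP(4, 4, 11) = 6892441920

Evaluate the triple product over i = 1..4, j = 1..4, k = 1..11. The factors are (2/1) · (3/2) · (4/3) · (5/4) · (6/5) · (7/6) · (8/7) · (9/8) · … (176 factors total). The numerators and denominators telescope so the product is an integer; carrying out the multiplication exactly gives PP(4, 4, 11) = 6892441920.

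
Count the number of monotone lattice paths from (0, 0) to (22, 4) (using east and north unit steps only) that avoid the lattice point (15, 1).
Number of paths = 13030

Total paths from (0, 0) to (22, 4): C(26, 22) = 14950. Paths through (15, 1): (paths (0, 0) → (15, 1)) × (paths (15, 1) → (22, 4)) = C(16, 15) · C(10, 7) = 16 · 120 = 1920. Avoidance count = 14950 − 1920 = 13030.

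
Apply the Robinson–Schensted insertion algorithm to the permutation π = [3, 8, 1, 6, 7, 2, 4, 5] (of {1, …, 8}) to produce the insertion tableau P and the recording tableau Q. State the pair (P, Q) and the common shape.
P = [1, 2, 4, 5] / [3, 6, 7] / [8];  Q = [1, 2, 5, 8] / [3, 4, 7] / [6];  common shape = (4, 3, 1)

Row-insert the values π_1, π_2, … into P one at a time, bumping the leftmost entry strictly greater than the inserted value down to the next row. The recording tableau Q records, in position (i, j), the step at which that cell was added to P.
  Insert 3 (step 1): P = [3];  Q = [1]
  Insert 8 (step 2): P = [3, 8];  Q = [1, 2]
  Insert 1 (step 3): P = [1, 8] / [3];  Q = [1, 2] / [3]
  Insert 6 (step 4): P = [1, 6] / [3, 8];  Q = [1, 2] / [3, 4]
  Insert 7 (step 5): P = [1, 6, 7] / [3, 8];  Q = [1, 2, 5] / [3, 4]
  Insert 2 (step 6): P = [1, 2, 7] / [3, 6] / [8];  Q = [1, 2, 5] / [3, 4] / [6]
  Insert 4 (step 7): P = [1, 2, 4] / [3, 6, 7] / [8];  Q = [1, 2, 5] / [3, 4, 7] / [6]
  Insert 5 (step 8): P = [1, 2, 4, 5] / [3, 6, 7] / [8];  Q = [1, 2, 5, 8] / [3, 4, 7] / [6]
Final shape: (4, 3, 1).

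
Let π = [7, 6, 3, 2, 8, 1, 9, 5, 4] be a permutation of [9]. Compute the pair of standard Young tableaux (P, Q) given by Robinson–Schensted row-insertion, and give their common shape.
P = [1, 4, 9] / [2, 5] / [3, 8] / [6] / [7];  Q = [1, 5, 7] / [2, 8] / [3, 9] / [4] / [6];  common shape = (3, 2, 2, 1, 1)

Row-insert the values π_1, π_2, … into P one at a time, bumping the leftmost entry strictly greater than the inserted value down to the next row. The recording tableau Q records, in position (i, j), the step at which that cell was added to P.
  Insert 7 (step 1): P = [7];  Q = [1]
  Insert 6 (step 2): P = [6] / [7];  Q = [1] / [2]
  Insert 3 (step 3): P = [3] / [6] / [7];  Q = [1] / [2] / [3]
  Insert 2 (step 4): P = [2] / [3] / [6] / [7];  Q = [1] / [2] / [3] / [4]
  Insert 8 (step 5): P = [2, 8] / [3] / [6] / [7];  Q = [1, 5] / [2] / [3] / [4]
  Insert 1 (step 6): P = [1, 8] / [2] / [3] / [6] / [7];  Q = [1, 5] / [2] / [3] / [4] / [6]
  Insert 9 (step 7): P = [1, 8, 9] / [2] / [3] / [6] / [7];  Q = [1, 5, 7] / [2] / [3] / [4] / [6]
  Insert 5 (step 8): P = [1, 5, 9] / [2, 8] / [3] / [6] / [7];  Q = [1, 5, 7] / [2, 8] / [3] / [4] / [6]
  Insert 4 (step 9): P = [1, 4, 9] / [2, 5] / [3, 8] / [6] / [7];  Q = [1, 5, 7] / [2, 8] / [3, 9] / [4] / [6]
Final shape: (3, 2, 2, 1, 1).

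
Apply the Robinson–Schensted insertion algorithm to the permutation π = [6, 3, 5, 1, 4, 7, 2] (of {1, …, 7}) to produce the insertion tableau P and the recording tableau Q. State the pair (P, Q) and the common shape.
P = [1, 2, 7] / [3, 4] / [5] / [6];  Q = [1, 3, 6] / [2, 5] / [4] / [7];  common shape = (3, 2, 1, 1)

Row-insert the values π_1, π_2, … into P one at a time, bumping the leftmost entry strictly greater than the inserted value down to the next row. The recording tableau Q records, in position (i, j), the step at which that cell was added to P.
  Insert 6 (step 1): P = [6];  Q = [1]
  Insert 3 (step 2): P = [3] / [6];  Q = [1] / [2]
  Insert 5 (step 3): P = [3, 5] / [6];  Q = [1, 3] / [2]
  Insert 1 (step 4): P = [1, 5] / [3] / [6];  Q = [1, 3] / [2] / [4]
  Insert 4 (step 5): P = [1, 4] / [3, 5] / [6];  Q = [1, 3] / [2, 5] / [4]
  Insert 7 (step 6): P = [1, 4, 7] / [3, 5] / [6];  Q = [1, 3, 6] / [2, 5] / [4]
  Insert 2 (step 7): P = [1, 2, 7] / [3, 4] / [5] / [6];  Q = [1, 3, 6] / [2, 5] / [4] / [7]
Final shape: (3, 2, 1, 1).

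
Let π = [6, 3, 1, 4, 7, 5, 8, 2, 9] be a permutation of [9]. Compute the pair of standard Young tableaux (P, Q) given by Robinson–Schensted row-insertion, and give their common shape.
P = [1, 2, 5, 8, 9] / [3, 4] / [6, 7];  Q = [1, 4, 5, 7, 9] / [2, 6] / [3, 8];  common shape = (5, 2, 2)

Row-insert the values π_1, π_2, … into P one at a time, bumping the leftmost entry strictly greater than the inserted value down to the next row. The recording tableau Q records, in position (i, j), the step at which that cell was added to P.
  Insert 6 (step 1): P = [6];  Q = [1]
  Insert 3 (step 2): P = [3] / [6];  Q = [1] / [2]
  Insert 1 (step 3): P = [1] / [3] / [6];  Q = [1] / [2] / [3]
  Insert 4 (step 4): P = [1, 4] / [3] / [6];  Q = [1, 4] / [2] / [3]
  Insert 7 (step 5): P = [1, 4, 7] / [3] / [6];  Q = [1, 4, 5] / [2] / [3]
  Insert 5 (step 6): P = [1, 4, 5] / [3, 7] / [6];  Q = [1, 4, 5] / [2, 6] / [3]
  Insert 8 (step 7): P = [1, 4, 5, 8] / [3, 7] / [6];  Q = [1, 4, 5, 7] / [2, 6] / [3]
  Insert 2 (step 8): P = [1, 2, 5, 8] / [3, 4] / [6, 7];  Q = [1, 4, 5, 7] / [2, 6] / [3, 8]
  Insert 9 (step 9): P = [1, 2, 5, 8, 9] / [3, 4] / [6, 7];  Q = [1, 4, 5, 7, 9] / [2, 6] / [3, 8]
Final shape: (5, 2, 2).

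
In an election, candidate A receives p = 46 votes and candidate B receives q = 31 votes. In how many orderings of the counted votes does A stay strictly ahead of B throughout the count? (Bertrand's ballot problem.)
Strict-lead orderings = 625064902463937583200

Total orderings of the 77 votes with 46 for A: C(77, 46) = 3208666499314879593760. By the Bertrand ballot formula (Cycle Lemma / reflection principle), the number of orderings in which A is strictly ahead of B throughout is (p − q)/(p + q) · C(p + q, p) = (46 − 31)/(46 + 31) · 3208666499314879593760 = 625064902463937583200.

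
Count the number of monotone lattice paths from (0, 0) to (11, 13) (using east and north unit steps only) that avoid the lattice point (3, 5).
Number of paths = 1775424

Total paths from (0, 0) to (11, 13): C(24, 11) = 2496144. Paths through (3, 5): (paths (0, 0) → (3, 5)) × (paths (3, 5) → (11, 13)) = C(8, 3) · C(16, 8) = 56 · 12870 = 720720. Avoidance count = 2496144 − 720720 = 1775424.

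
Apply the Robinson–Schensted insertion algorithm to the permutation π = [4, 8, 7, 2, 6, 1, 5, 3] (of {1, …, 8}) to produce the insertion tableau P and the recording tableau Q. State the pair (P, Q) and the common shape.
P = [1, 3] / [2, 5] / [4, 6] / [7] / [8];  Q = [1, 2] / [3, 5] / [4, 7] / [6] / [8];  common shape = (2, 2, 2, 1, 1)

Row-insert the values π_1, π_2, … into P one at a time, bumping the leftmost entry strictly greater than the inserted value down to the next row. The recording tableau Q records, in position (i, j), the step at which that cell was added to P.
  Insert 4 (step 1): P = [4];  Q = [1]
  Insert 8 (step 2): P = [4, 8];  Q = [1, 2]
  Insert 7 (step 3): P = [4, 7] / [8];  Q = [1, 2] / [3]
  Insert 2 (step 4): P = [2, 7] / [4] / [8];  Q = [1, 2] / [3] / [4]
  Insert 6 (step 5): P = [2, 6] / [4, 7] / [8];  Q = [1, 2] / [3, 5] / [4]
  Insert 1 (step 6): P = [1, 6] / [2, 7] / [4] / [8];  Q = [1, 2] / [3, 5] / [4] / [6]
  Insert 5 (step 7): P = [1, 5] / [2, 6] / [4, 7] / [8];  Q = [1, 2] / [3, 5] / [4, 7] / [6]
  Insert 3 (step 8): P = [1, 3] / [2, 5] / [4, 6] / [7] / [8];  Q = [1, 2] / [3, 5] / [4, 7] / [6] / [8]
Final shape: (2, 2, 2, 1, 1).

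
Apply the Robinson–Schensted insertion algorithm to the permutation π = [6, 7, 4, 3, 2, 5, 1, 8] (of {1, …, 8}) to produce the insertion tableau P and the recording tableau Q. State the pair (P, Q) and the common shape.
P = [1, 5, 8] / [2, 7] / [3] / [4] / [6];  Q = [1, 2, 8] / [3, 6] / [4] / [5] / [7];  common shape = (3, 2, 1, 1, 1)

Row-insert the values π_1, π_2, … into P one at a time, bumping the leftmost entry strictly greater than the inserted value down to the next row. The recording tableau Q records, in position (i, j), the step at which that cell was added to P.
  Insert 6 (step 1): P = [6];  Q = [1]
  Insert 7 (step 2): P = [6, 7];  Q = [1, 2]
  Insert 4 (step 3): P = [4, 7] / [6];  Q = [1, 2] / [3]
  Insert 3 (step 4): P = [3, 7] / [4] / [6];  Q = [1, 2] / [3] / [4]
  Insert 2 (step 5): P = [2, 7] / [3] / [4] / [6];  Q = [1, 2] / [3] / [4] / [5]
  Insert 5 (step 6): P = [2, 5] / [3, 7] / [4] / [6];  Q = [1, 2] / [3, 6] / [4] / [5]
  Insert 1 (step 7): P = [1, 5] / [2, 7] / [3] / [4] / [6];  Q = [1, 2] / [3, 6] / [4] / [5] / [7]
  Insert 8 (step 8): P = [1, 5, 8] / [2, 7] / [3] / [4] / [6];  Q = [1, 2, 8] / [3, 6] / [4] / [5] / [7]
Final shape: (3, 2, 1, 1, 1).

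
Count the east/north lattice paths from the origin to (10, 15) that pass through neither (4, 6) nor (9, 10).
Number of paths = 1822202

Inclusion–exclusion. Total paths: C(25, 10) = 3268760. Through P₁: C(10, 4)·C(15, 6) = 1051050. Through P₂: C(19, 9)·C(6, 1) = 554268. Since P₁ is strictly southwest of P₂, a monotone path through both must visit P₁ then P₂; paths through both = C(10, 4)·C(9, 5)·C(6, 1) = 158760. Avoid both = 3268760 − 1051050 − 554268 + 158760 = 1822202.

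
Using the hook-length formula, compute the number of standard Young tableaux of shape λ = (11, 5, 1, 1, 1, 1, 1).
# SYT of shape (11, 5, 1, 1, 1, 1, 1) = 18299736

Hook-length formula: f^λ = n! / Π hook(c), product over all cells c of the Young diagram. For λ = (11, 5, 1, 1, 1, 1, 1), n = 21 boxes. Hook lengths by row (left-to-right, top-to-bottom): [17, 11, 10, 9, 8, 6, 5, 4, 3, 2, 1]; [10, 4, 3, 2, 1]; [5]; [4]; [3]; [2]; [1]. Product of hooks = 2791895040000. So f^λ = 21! / 2791895040000 = 51090942171709440000 / 2791895040000 = 18299736.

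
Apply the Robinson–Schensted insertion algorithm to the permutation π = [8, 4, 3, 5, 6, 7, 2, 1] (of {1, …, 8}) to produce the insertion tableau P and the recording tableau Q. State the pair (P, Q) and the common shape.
P = [1, 5, 6, 7] / [2] / [3] / [4] / [8];  Q = [1, 4, 5, 6] / [2] / [3] / [7] / [8];  common shape = (4, 1, 1, 1, 1)

Row-insert the values π_1, π_2, … into P one at a time, bumping the leftmost entry strictly greater than the inserted value down to the next row. The recording tableau Q records, in position (i, j), the step at which that cell was added to P.
  Insert 8 (step 1): P = [8];  Q = [1]
  Insert 4 (step 2): P = [4] / [8];  Q = [1] / [2]
  Insert 3 (step 3): P = [3] / [4] / [8];  Q = [1] / [2] / [3]
  Insert 5 (step 4): P = [3, 5] / [4] / [8];  Q = [1, 4] / [2] / [3]
  Insert 6 (step 5): P = [3, 5, 6] / [4] / [8];  Q = [1, 4, 5] / [2] / [3]
  Insert 7 (step 6): P = [3, 5, 6, 7] / [4] / [8];  Q = [1, 4, 5, 6] / [2] / [3]
  Insert 2 (step 7): P = [2, 5, 6, 7] / [3] / [4] / [8];  Q = [1, 4, 5, 6] / [2] / [3] / [7]
  Insert 1 (step 8): P = [1, 5, 6, 7] / [2] / [3] / [4] / [8];  Q = [1, 4, 5, 6] / [2] / [3] / [7] / [8]
Final shape: (4, 1, 1, 1, 1).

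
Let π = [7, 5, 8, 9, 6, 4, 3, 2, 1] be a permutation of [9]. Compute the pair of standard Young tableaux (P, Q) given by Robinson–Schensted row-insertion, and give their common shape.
P = [1, 6, 9] / [2, 8] / [3] / [4] / [5] / [7];  Q = [1, 3, 4] / [2, 5] / [6] / [7] / [8] / [9];  common shape = (3, 2, 1, 1, 1, 1)

Row-insert the values π_1, π_2, … into P one at a time, bumping the leftmost entry strictly greater than the inserted value down to the next row. The recording tableau Q records, in position (i, j), the step at which that cell was added to P.
  Insert 7 (step 1): P = [7];  Q = [1]
  Insert 5 (step 2): P = [5] / [7];  Q = [1] / [2]
  Insert 8 (step 3): P = [5, 8] / [7];  Q = [1, 3] / [2]
  Insert 9 (step 4): P = [5, 8, 9] / [7];  Q = [1, 3, 4] / [2]
  Insert 6 (step 5): P = [5, 6, 9] / [7, 8];  Q = [1, 3, 4] / [2, 5]
  Insert 4 (step 6): P = [4, 6, 9] / [5, 8] / [7];  Q = [1, 3, 4] / [2, 5] / [6]
  Insert 3 (step 7): P = [3, 6, 9] / [4, 8] / [5] / [7];  Q = [1, 3, 4] / [2, 5] / [6] / [7]
  Insert 2 (step 8): P = [2, 6, 9] / [3, 8] / [4] / [5] / [7];  Q = [1, 3, 4] / [2, 5] / [6] / [7] / [8]
  Insert 1 (step 9): P = [1, 6, 9] / [2, 8] / [3] / [4] / [5] / [7];  Q = [1, 3, 4] / [2, 5] / [6] / [7] / [8] / [9]
Final shape: (3, 2, 1, 1, 1, 1).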